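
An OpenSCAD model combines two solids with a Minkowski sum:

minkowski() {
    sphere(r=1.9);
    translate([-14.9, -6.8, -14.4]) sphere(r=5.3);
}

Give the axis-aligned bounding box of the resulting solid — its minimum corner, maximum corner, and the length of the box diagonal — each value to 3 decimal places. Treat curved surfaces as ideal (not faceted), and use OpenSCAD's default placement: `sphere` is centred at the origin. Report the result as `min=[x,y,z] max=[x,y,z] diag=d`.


A = translate([-14.9, -6.8, -14.4]) sphere(r=5.3) → bbox [-20.2,-12.1,-19.7] .. [-9.6,-1.5,-9.1]
B = sphere(r=1.9) → bbox [-1.9,-1.9,-1.9] .. [1.9,1.9,1.9]
lo = A.lo+B.lo = [-20.2-1.9, -12.1-1.9, -19.7-1.9] = [-22.100,-14.000,-21.600]
hi = A.hi+B.hi = [-9.6+1.9, -1.5+1.9, -9.1+1.9] = [-7.700,0.400,-7.200]
diag = √(14.4²+14.4²+14.4²) = √622.08 = 24.942

min=[-22.100,-14.000,-21.600] max=[-7.700,0.400,-7.200] diag=24.942


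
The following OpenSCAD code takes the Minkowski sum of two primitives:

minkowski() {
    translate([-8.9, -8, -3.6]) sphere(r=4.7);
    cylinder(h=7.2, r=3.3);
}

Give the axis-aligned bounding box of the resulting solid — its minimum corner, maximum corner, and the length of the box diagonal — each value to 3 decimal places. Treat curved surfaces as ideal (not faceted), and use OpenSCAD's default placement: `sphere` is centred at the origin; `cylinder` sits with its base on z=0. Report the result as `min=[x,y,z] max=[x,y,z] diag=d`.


A = translate([-8.9, -8, -3.6]) sphere(r=4.7) → bbox [-13.6,-12.7,-8.3] .. [-4.2,-3.3,1.1]
B = cylinder(h=7.2, r=3.3) → bbox [-3.3,-3.3,0] .. [3.3,3.3,7.2]
lo = A.lo+B.lo = [-13.6-3.3, -12.7-3.3, -8.3+0] = [-16.900,-16.000,-8.300]
hi = A.hi+B.hi = [-4.2+3.3, -3.3+3.3, 1.1+7.2] = [-0.900,0.000,8.300]
diag = √(16²+16²+16.6²) = √787.56 = 28.063

min=[-16.900,-16.000,-8.300] max=[-0.900,0.000,8.300] diag=28.063


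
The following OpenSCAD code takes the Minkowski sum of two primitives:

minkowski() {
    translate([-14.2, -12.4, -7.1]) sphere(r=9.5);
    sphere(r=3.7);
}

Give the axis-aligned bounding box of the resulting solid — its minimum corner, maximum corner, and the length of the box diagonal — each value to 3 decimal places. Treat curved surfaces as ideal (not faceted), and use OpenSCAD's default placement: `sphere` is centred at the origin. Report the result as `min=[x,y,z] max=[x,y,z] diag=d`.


min=[-27.400,-25.600,-20.300] max=[-1.000,0.800,6.100] diag=45.726

A = translate([-14.2, -12.4, -7.1]) sphere(r=9.5) → bbox [-23.7,-21.9,-16.6] .. [-4.7,-2.9,2.4]
B = sphere(r=3.7) → bbox [-3.7,-3.7,-3.7] .. [3.7,3.7,3.7]
lo = A.lo+B.lo = [-23.7-3.7, -21.9-3.7, -16.6-3.7] = [-27.400,-25.600,-20.300]
hi = A.hi+B.hi = [-4.7+3.7, -2.9+3.7, 2.4+3.7] = [-1.000,0.800,6.100]
diag = √(26.4²+26.4²+26.4²) = √2090.88 = 45.726


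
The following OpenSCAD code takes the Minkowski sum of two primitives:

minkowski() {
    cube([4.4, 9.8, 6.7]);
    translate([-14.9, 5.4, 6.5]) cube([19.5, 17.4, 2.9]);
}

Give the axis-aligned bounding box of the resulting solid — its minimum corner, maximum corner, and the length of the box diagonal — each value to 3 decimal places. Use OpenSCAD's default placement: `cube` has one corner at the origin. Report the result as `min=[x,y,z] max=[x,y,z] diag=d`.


min=[-14.900,5.400,6.500] max=[9.000,32.600,16.100] diag=37.459

A = translate([-14.9, 5.4, 6.5]) cube([19.5, 17.4, 2.9]) → bbox [-14.9,5.4,6.5] .. [4.6,22.8,9.4]
B = cube([4.4, 9.8, 6.7]) → bbox [0,0,0] .. [4.4,9.8,6.7]
lo = A.lo+B.lo = [-14.9+0, 5.4+0, 6.5+0] = [-14.900,5.400,6.500]
hi = A.hi+B.hi = [4.6+4.4, 22.8+9.8, 9.4+6.7] = [9.000,32.600,16.100]
diag = √(23.9²+27.2²+9.6²) = √1403.21 = 37.459


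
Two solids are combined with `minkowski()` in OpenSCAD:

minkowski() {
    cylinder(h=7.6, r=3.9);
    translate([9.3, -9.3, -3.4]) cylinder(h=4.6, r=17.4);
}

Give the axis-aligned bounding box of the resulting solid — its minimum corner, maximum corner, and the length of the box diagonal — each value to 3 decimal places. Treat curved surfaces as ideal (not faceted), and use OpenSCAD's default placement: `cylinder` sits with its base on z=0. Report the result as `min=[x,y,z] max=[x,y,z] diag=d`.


A = translate([9.3, -9.3, -3.4]) cylinder(h=4.6, r=17.4) → bbox [-8.1,-26.7,-3.4] .. [26.7,8.1,1.2]
B = cylinder(h=7.6, r=3.9) → bbox [-3.9,-3.9,0] .. [3.9,3.9,7.6]
lo = A.lo+B.lo = [-8.1-3.9, -26.7-3.9, -3.4+0] = [-12.000,-30.600,-3.400]
hi = A.hi+B.hi = [26.7+3.9, 8.1+3.9, 1.2+7.6] = [30.600,12.000,8.800]
diag = √(42.6²+42.6²+12.2²) = √3778.36 = 61.468

min=[-12.000,-30.600,-3.400] max=[30.600,12.000,8.800] diag=61.468


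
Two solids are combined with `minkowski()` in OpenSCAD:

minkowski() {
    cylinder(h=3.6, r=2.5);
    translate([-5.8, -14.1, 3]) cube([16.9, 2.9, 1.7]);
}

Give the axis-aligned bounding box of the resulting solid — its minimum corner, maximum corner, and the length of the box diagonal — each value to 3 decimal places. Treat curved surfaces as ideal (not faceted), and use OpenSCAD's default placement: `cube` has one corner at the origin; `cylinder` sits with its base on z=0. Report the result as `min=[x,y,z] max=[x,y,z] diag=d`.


A = translate([-5.8, -14.1, 3]) cube([16.9, 2.9, 1.7]) → bbox [-5.8,-14.1,3] .. [11.1,-11.2,4.7]
B = cylinder(h=3.6, r=2.5) → bbox [-2.5,-2.5,0] .. [2.5,2.5,3.6]
lo = A.lo+B.lo = [-5.8-2.5, -14.1-2.5, 3+0] = [-8.300,-16.600,3.000]
hi = A.hi+B.hi = [11.1+2.5, -11.2+2.5, 4.7+3.6] = [13.600,-8.700,8.300]
diag = √(21.9²+7.9²+5.3²) = √570.11 = 23.877

min=[-8.300,-16.600,3.000] max=[13.600,-8.700,8.300] diag=23.877


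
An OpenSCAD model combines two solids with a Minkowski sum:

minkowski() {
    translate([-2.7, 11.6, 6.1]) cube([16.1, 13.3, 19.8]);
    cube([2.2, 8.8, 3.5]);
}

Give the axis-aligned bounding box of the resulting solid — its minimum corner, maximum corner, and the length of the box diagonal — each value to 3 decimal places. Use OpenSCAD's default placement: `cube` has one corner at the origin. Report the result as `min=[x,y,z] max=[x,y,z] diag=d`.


A = translate([-2.7, 11.6, 6.1]) cube([16.1, 13.3, 19.8]) → bbox [-2.7,11.6,6.1] .. [13.4,24.9,25.9]
B = cube([2.2, 8.8, 3.5]) → bbox [0,0,0] .. [2.2,8.8,3.5]
lo = A.lo+B.lo = [-2.7+0, 11.6+0, 6.1+0] = [-2.700,11.600,6.100]
hi = A.hi+B.hi = [13.4+2.2, 24.9+8.8, 25.9+3.5] = [15.600,33.700,29.400]
diag = √(18.3²+22.1²+23.3²) = √1366.19 = 36.962

min=[-2.700,11.600,6.100] max=[15.600,33.700,29.400] diag=36.962


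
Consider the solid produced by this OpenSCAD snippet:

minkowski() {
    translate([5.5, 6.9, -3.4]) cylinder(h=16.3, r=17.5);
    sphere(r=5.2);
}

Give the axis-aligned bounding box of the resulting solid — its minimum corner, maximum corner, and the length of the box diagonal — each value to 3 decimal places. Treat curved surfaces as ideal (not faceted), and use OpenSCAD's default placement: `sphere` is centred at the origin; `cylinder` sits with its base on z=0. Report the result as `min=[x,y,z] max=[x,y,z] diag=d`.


min=[-17.200,-15.800,-8.600] max=[28.200,29.600,18.100] diag=69.536

A = translate([5.5, 6.9, -3.4]) cylinder(h=16.3, r=17.5) → bbox [-12,-10.6,-3.4] .. [23,24.4,12.9]
B = sphere(r=5.2) → bbox [-5.2,-5.2,-5.2] .. [5.2,5.2,5.2]
lo = A.lo+B.lo = [-12-5.2, -10.6-5.2, -3.4-5.2] = [-17.200,-15.800,-8.600]
hi = A.hi+B.hi = [23+5.2, 24.4+5.2, 12.9+5.2] = [28.200,29.600,18.100]
diag = √(45.4²+45.4²+26.7²) = √4835.21 = 69.536


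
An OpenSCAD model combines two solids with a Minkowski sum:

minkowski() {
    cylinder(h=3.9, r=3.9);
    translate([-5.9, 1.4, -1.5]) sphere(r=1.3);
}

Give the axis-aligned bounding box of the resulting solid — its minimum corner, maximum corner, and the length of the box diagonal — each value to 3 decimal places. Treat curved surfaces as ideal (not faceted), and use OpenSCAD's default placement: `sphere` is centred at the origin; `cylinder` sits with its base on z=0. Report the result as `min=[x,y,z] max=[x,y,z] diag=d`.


A = translate([-5.9, 1.4, -1.5]) sphere(r=1.3) → bbox [-7.2,0.1,-2.8] .. [-4.6,2.7,-0.2]
B = cylinder(h=3.9, r=3.9) → bbox [-3.9,-3.9,0] .. [3.9,3.9,3.9]
lo = A.lo+B.lo = [-7.2-3.9, 0.1-3.9, -2.8+0] = [-11.100,-3.800,-2.800]
hi = A.hi+B.hi = [-4.6+3.9, 2.7+3.9, -0.2+3.9] = [-0.700,6.600,3.700]
diag = √(10.4²+10.4²+6.5²) = √258.57 = 16.080

min=[-11.100,-3.800,-2.800] max=[-0.700,6.600,3.700] diag=16.080


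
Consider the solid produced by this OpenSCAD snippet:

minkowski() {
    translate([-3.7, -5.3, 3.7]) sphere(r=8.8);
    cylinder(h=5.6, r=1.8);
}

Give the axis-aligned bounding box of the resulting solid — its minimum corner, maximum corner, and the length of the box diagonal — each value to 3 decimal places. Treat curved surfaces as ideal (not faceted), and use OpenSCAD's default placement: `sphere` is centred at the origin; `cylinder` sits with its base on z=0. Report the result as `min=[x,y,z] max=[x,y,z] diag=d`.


min=[-14.300,-15.900,-5.100] max=[6.900,5.300,18.100] diag=37.909

A = translate([-3.7, -5.3, 3.7]) sphere(r=8.8) → bbox [-12.5,-14.1,-5.1] .. [5.1,3.5,12.5]
B = cylinder(h=5.6, r=1.8) → bbox [-1.8,-1.8,0] .. [1.8,1.8,5.6]
lo = A.lo+B.lo = [-12.5-1.8, -14.1-1.8, -5.1+0] = [-14.300,-15.900,-5.100]
hi = A.hi+B.hi = [5.1+1.8, 3.5+1.8, 12.5+5.6] = [6.900,5.300,18.100]
diag = √(21.2²+21.2²+23.2²) = √1437.12 = 37.909


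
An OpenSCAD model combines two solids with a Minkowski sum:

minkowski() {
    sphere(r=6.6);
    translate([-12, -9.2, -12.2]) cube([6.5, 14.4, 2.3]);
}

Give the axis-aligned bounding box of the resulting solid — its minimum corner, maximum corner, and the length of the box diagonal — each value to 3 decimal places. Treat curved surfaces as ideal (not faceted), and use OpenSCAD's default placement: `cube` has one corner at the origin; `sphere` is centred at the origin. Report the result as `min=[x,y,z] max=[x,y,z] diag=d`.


min=[-18.600,-15.800,-18.800] max=[1.100,11.800,-3.300] diag=37.284

A = translate([-12, -9.2, -12.2]) cube([6.5, 14.4, 2.3]) → bbox [-12,-9.2,-12.2] .. [-5.5,5.2,-9.9]
B = sphere(r=6.6) → bbox [-6.6,-6.6,-6.6] .. [6.6,6.6,6.6]
lo = A.lo+B.lo = [-12-6.6, -9.2-6.6, -12.2-6.6] = [-18.600,-15.800,-18.800]
hi = A.hi+B.hi = [-5.5+6.6, 5.2+6.6, -9.9+6.6] = [1.100,11.800,-3.300]
diag = √(19.7²+27.6²+15.5²) = √1390.1 = 37.284


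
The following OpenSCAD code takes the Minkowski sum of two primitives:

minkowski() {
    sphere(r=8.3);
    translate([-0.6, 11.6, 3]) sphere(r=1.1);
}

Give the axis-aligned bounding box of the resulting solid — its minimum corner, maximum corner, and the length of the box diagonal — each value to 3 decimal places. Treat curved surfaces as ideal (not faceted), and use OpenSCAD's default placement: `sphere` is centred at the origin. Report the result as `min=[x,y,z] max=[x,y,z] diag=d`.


min=[-10.000,2.200,-6.400] max=[8.800,21.000,12.400] diag=32.563

A = translate([-0.6, 11.6, 3]) sphere(r=1.1) → bbox [-1.7,10.5,1.9] .. [0.5,12.7,4.1]
B = sphere(r=8.3) → bbox [-8.3,-8.3,-8.3] .. [8.3,8.3,8.3]
lo = A.lo+B.lo = [-1.7-8.3, 10.5-8.3, 1.9-8.3] = [-10.000,2.200,-6.400]
hi = A.hi+B.hi = [0.5+8.3, 12.7+8.3, 4.1+8.3] = [8.800,21.000,12.400]
diag = √(18.8²+18.8²+18.8²) = √1060.32 = 32.563


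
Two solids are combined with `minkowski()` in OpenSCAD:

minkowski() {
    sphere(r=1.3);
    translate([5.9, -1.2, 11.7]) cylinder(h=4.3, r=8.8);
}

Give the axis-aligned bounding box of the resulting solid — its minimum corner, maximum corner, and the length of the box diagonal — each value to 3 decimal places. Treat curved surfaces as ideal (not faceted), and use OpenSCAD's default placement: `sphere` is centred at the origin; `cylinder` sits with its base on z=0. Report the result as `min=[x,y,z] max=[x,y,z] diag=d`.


min=[-4.200,-11.300,10.400] max=[16.000,8.900,17.300] diag=29.389

A = translate([5.9, -1.2, 11.7]) cylinder(h=4.3, r=8.8) → bbox [-2.9,-10,11.7] .. [14.7,7.6,16]
B = sphere(r=1.3) → bbox [-1.3,-1.3,-1.3] .. [1.3,1.3,1.3]
lo = A.lo+B.lo = [-2.9-1.3, -10-1.3, 11.7-1.3] = [-4.200,-11.300,10.400]
hi = A.hi+B.hi = [14.7+1.3, 7.6+1.3, 16+1.3] = [16.000,8.900,17.300]
diag = √(20.2²+20.2²+6.9²) = √863.69 = 29.389


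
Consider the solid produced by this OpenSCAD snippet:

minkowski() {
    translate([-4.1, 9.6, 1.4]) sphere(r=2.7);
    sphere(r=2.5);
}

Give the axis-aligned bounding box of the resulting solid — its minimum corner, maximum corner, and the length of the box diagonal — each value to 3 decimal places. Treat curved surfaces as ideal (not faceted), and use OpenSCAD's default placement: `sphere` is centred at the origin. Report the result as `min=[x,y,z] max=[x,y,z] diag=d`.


A = translate([-4.1, 9.6, 1.4]) sphere(r=2.7) → bbox [-6.8,6.9,-1.3] .. [-1.4,12.3,4.1]
B = sphere(r=2.5) → bbox [-2.5,-2.5,-2.5] .. [2.5,2.5,2.5]
lo = A.lo+B.lo = [-6.8-2.5, 6.9-2.5, -1.3-2.5] = [-9.300,4.400,-3.800]
hi = A.hi+B.hi = [-1.4+2.5, 12.3+2.5, 4.1+2.5] = [1.100,14.800,6.600]
diag = √(10.4²+10.4²+10.4²) = √324.48 = 18.013

min=[-9.300,4.400,-3.800] max=[1.100,14.800,6.600] diag=18.013


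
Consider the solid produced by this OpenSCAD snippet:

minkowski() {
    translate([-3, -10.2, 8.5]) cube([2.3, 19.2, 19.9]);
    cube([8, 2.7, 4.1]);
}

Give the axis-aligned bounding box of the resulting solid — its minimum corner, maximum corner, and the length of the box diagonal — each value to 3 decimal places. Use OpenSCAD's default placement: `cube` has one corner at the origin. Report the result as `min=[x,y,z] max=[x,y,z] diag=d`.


A = translate([-3, -10.2, 8.5]) cube([2.3, 19.2, 19.9]) → bbox [-3,-10.2,8.5] .. [-0.7,9,28.4]
B = cube([8, 2.7, 4.1]) → bbox [0,0,0] .. [8,2.7,4.1]
lo = A.lo+B.lo = [-3+0, -10.2+0, 8.5+0] = [-3.000,-10.200,8.500]
hi = A.hi+B.hi = [-0.7+8, 9+2.7, 28.4+4.1] = [7.300,11.700,32.500]
diag = √(10.3²+21.9²+24²) = √1161.7 = 34.084

min=[-3.000,-10.200,8.500] max=[7.300,11.700,32.500] diag=34.084


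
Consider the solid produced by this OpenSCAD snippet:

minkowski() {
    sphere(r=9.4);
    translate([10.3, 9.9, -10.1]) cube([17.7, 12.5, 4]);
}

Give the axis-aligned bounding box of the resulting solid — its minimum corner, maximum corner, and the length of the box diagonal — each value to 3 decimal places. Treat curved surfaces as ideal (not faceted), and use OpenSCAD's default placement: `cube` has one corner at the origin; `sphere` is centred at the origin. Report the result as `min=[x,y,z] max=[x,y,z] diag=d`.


min=[0.900,0.500,-19.500] max=[37.400,31.800,3.300] diag=53.214

A = translate([10.3, 9.9, -10.1]) cube([17.7, 12.5, 4]) → bbox [10.3,9.9,-10.1] .. [28,22.4,-6.1]
B = sphere(r=9.4) → bbox [-9.4,-9.4,-9.4] .. [9.4,9.4,9.4]
lo = A.lo+B.lo = [10.3-9.4, 9.9-9.4, -10.1-9.4] = [0.900,0.500,-19.500]
hi = A.hi+B.hi = [28+9.4, 22.4+9.4, -6.1+9.4] = [37.400,31.800,3.300]
diag = √(36.5²+31.3²+22.8²) = √2831.78 = 53.214


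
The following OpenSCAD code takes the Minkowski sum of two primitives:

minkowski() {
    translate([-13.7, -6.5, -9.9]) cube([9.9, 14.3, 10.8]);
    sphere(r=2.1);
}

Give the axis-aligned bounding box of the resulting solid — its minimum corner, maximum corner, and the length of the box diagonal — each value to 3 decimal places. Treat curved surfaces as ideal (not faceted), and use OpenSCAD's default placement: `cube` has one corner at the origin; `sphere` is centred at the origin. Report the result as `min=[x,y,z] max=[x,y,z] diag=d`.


min=[-15.800,-8.600,-12.000] max=[-1.700,9.900,3.000] diag=27.678

A = translate([-13.7, -6.5, -9.9]) cube([9.9, 14.3, 10.8]) → bbox [-13.7,-6.5,-9.9] .. [-3.8,7.8,0.9]
B = sphere(r=2.1) → bbox [-2.1,-2.1,-2.1] .. [2.1,2.1,2.1]
lo = A.lo+B.lo = [-13.7-2.1, -6.5-2.1, -9.9-2.1] = [-15.800,-8.600,-12.000]
hi = A.hi+B.hi = [-3.8+2.1, 7.8+2.1, 0.9+2.1] = [-1.700,9.900,3.000]
diag = √(14.1²+18.5²+15²) = √766.06 = 27.678


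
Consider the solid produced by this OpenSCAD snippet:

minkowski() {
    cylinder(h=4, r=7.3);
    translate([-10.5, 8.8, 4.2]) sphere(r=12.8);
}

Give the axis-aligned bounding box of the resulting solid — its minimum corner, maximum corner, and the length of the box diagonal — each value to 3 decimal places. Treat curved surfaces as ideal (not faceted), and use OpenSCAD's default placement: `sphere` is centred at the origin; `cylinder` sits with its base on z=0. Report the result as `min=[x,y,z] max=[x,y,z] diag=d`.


A = translate([-10.5, 8.8, 4.2]) sphere(r=12.8) → bbox [-23.3,-4,-8.6] .. [2.3,21.6,17]
B = cylinder(h=4, r=7.3) → bbox [-7.3,-7.3,0] .. [7.3,7.3,4]
lo = A.lo+B.lo = [-23.3-7.3, -4-7.3, -8.6+0] = [-30.600,-11.300,-8.600]
hi = A.hi+B.hi = [2.3+7.3, 21.6+7.3, 17+4] = [9.600,28.900,21.000]
diag = √(40.2²+40.2²+29.6²) = √4108.24 = 64.096

min=[-30.600,-11.300,-8.600] max=[9.600,28.900,21.000] diag=64.096


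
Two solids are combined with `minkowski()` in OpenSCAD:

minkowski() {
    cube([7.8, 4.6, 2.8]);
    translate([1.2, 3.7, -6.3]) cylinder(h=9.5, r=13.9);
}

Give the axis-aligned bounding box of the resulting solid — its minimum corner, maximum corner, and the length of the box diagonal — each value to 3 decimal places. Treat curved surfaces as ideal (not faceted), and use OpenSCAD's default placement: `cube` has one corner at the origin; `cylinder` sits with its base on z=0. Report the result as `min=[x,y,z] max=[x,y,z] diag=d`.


A = translate([1.2, 3.7, -6.3]) cylinder(h=9.5, r=13.9) → bbox [-12.7,-10.2,-6.3] .. [15.1,17.6,3.2]
B = cube([7.8, 4.6, 2.8]) → bbox [0,0,0] .. [7.8,4.6,2.8]
lo = A.lo+B.lo = [-12.7+0, -10.2+0, -6.3+0] = [-12.700,-10.200,-6.300]
hi = A.hi+B.hi = [15.1+7.8, 17.6+4.6, 3.2+2.8] = [22.900,22.200,6.000]
diag = √(35.6²+32.4²+12.3²) = √2468.41 = 49.683

min=[-12.700,-10.200,-6.300] max=[22.900,22.200,6.000] diag=49.683


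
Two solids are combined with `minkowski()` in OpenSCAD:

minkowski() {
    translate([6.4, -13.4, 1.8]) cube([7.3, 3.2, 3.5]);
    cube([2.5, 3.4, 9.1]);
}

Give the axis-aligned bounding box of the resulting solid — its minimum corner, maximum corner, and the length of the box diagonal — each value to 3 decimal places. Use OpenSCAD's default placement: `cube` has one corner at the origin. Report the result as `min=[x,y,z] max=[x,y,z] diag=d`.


min=[6.400,-13.400,1.800] max=[16.200,-6.800,14.400] diag=17.273

A = translate([6.4, -13.4, 1.8]) cube([7.3, 3.2, 3.5]) → bbox [6.4,-13.4,1.8] .. [13.7,-10.2,5.3]
B = cube([2.5, 3.4, 9.1]) → bbox [0,0,0] .. [2.5,3.4,9.1]
lo = A.lo+B.lo = [6.4+0, -13.4+0, 1.8+0] = [6.400,-13.400,1.800]
hi = A.hi+B.hi = [13.7+2.5, -10.2+3.4, 5.3+9.1] = [16.200,-6.800,14.400]
diag = √(9.8²+6.6²+12.6²) = √298.36 = 17.273


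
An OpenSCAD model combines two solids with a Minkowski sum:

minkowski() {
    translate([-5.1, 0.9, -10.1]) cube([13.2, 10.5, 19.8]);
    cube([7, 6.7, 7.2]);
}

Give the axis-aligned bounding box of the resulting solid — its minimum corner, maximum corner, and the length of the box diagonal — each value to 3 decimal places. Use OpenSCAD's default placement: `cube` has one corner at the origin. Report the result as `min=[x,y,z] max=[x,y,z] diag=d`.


min=[-5.100,0.900,-10.100] max=[15.100,18.100,16.900] diag=37.853

A = translate([-5.1, 0.9, -10.1]) cube([13.2, 10.5, 19.8]) → bbox [-5.1,0.9,-10.1] .. [8.1,11.4,9.7]
B = cube([7, 6.7, 7.2]) → bbox [0,0,0] .. [7,6.7,7.2]
lo = A.lo+B.lo = [-5.1+0, 0.9+0, -10.1+0] = [-5.100,0.900,-10.100]
hi = A.hi+B.hi = [8.1+7, 11.4+6.7, 9.7+7.2] = [15.100,18.100,16.900]
diag = √(20.2²+17.2²+27²) = √1432.88 = 37.853


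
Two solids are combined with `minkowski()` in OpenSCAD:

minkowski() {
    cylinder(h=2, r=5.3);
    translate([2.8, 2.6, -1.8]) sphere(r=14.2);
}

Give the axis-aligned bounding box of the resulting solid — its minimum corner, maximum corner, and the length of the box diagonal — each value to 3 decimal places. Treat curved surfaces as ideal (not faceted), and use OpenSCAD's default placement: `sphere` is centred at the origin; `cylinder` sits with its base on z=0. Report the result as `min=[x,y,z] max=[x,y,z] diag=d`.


min=[-16.700,-16.900,-16.000] max=[22.300,22.100,14.400] diag=62.977

A = translate([2.8, 2.6, -1.8]) sphere(r=14.2) → bbox [-11.4,-11.6,-16] .. [17,16.8,12.4]
B = cylinder(h=2, r=5.3) → bbox [-5.3,-5.3,0] .. [5.3,5.3,2]
lo = A.lo+B.lo = [-11.4-5.3, -11.6-5.3, -16+0] = [-16.700,-16.900,-16.000]
hi = A.hi+B.hi = [17+5.3, 16.8+5.3, 12.4+2] = [22.300,22.100,14.400]
diag = √(39²+39²+30.4²) = √3966.16 = 62.977


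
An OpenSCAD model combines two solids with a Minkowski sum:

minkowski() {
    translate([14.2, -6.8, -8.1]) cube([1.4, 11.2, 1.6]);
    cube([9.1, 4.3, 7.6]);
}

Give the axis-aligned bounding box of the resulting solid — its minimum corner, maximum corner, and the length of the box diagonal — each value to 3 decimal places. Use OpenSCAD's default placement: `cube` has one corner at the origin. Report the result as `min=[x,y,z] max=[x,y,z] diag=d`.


min=[14.200,-6.800,-8.100] max=[24.700,8.700,1.100] diag=20.860

A = translate([14.2, -6.8, -8.1]) cube([1.4, 11.2, 1.6]) → bbox [14.2,-6.8,-8.1] .. [15.6,4.4,-6.5]
B = cube([9.1, 4.3, 7.6]) → bbox [0,0,0] .. [9.1,4.3,7.6]
lo = A.lo+B.lo = [14.2+0, -6.8+0, -8.1+0] = [14.200,-6.800,-8.100]
hi = A.hi+B.hi = [15.6+9.1, 4.4+4.3, -6.5+7.6] = [24.700,8.700,1.100]
diag = √(10.5²+15.5²+9.2²) = √435.14 = 20.860


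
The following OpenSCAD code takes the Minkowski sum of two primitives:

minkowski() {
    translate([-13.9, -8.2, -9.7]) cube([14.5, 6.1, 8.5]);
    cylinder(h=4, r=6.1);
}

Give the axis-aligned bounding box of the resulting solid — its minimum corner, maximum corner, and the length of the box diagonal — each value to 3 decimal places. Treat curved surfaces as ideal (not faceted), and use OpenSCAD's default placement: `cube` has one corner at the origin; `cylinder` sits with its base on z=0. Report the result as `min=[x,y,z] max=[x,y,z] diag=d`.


A = translate([-13.9, -8.2, -9.7]) cube([14.5, 6.1, 8.5]) → bbox [-13.9,-8.2,-9.7] .. [0.6,-2.1,-1.2]
B = cylinder(h=4, r=6.1) → bbox [-6.1,-6.1,0] .. [6.1,6.1,4]
lo = A.lo+B.lo = [-13.9-6.1, -8.2-6.1, -9.7+0] = [-20.000,-14.300,-9.700]
hi = A.hi+B.hi = [0.6+6.1, -2.1+6.1, -1.2+4] = [6.700,4.000,2.800]
diag = √(26.7²+18.3²+12.5²) = √1204.03 = 34.699

min=[-20.000,-14.300,-9.700] max=[6.700,4.000,2.800] diag=34.699


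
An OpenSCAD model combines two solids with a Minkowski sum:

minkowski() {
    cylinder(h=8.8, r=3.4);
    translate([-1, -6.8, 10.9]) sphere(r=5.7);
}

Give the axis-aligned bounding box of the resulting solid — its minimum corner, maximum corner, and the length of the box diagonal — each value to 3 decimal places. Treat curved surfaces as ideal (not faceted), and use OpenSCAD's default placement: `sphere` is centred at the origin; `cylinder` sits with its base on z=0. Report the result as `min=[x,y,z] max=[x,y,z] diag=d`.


A = translate([-1, -6.8, 10.9]) sphere(r=5.7) → bbox [-6.7,-12.5,5.2] .. [4.7,-1.1,16.6]
B = cylinder(h=8.8, r=3.4) → bbox [-3.4,-3.4,0] .. [3.4,3.4,8.8]
lo = A.lo+B.lo = [-6.7-3.4, -12.5-3.4, 5.2+0] = [-10.100,-15.900,5.200]
hi = A.hi+B.hi = [4.7+3.4, -1.1+3.4, 16.6+8.8] = [8.100,2.300,25.400]
diag = √(18.2²+18.2²+20.2²) = √1070.52 = 32.719

min=[-10.100,-15.900,5.200] max=[8.100,2.300,25.400] diag=32.719


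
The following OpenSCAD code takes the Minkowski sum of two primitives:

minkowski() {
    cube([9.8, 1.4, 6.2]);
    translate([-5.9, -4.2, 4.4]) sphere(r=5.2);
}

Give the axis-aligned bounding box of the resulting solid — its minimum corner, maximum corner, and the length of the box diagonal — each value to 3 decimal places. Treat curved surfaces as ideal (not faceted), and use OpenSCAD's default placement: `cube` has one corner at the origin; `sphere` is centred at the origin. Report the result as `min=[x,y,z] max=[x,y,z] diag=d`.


min=[-11.100,-9.400,-0.800] max=[9.100,2.400,15.800] diag=28.685

A = translate([-5.9, -4.2, 4.4]) sphere(r=5.2) → bbox [-11.1,-9.4,-0.8] .. [-0.7,1,9.6]
B = cube([9.8, 1.4, 6.2]) → bbox [0,0,0] .. [9.8,1.4,6.2]
lo = A.lo+B.lo = [-11.1+0, -9.4+0, -0.8+0] = [-11.100,-9.400,-0.800]
hi = A.hi+B.hi = [-0.7+9.8, 1+1.4, 9.6+6.2] = [9.100,2.400,15.800]
diag = √(20.2²+11.8²+16.6²) = √822.84 = 28.685


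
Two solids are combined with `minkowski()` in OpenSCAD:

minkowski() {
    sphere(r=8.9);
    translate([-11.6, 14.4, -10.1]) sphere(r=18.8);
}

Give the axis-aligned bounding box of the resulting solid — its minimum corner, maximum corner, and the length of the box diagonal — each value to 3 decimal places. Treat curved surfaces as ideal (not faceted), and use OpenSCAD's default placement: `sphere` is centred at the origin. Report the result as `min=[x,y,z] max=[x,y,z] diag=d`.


min=[-39.300,-13.300,-37.800] max=[16.100,42.100,17.600] diag=95.956

A = translate([-11.6, 14.4, -10.1]) sphere(r=18.8) → bbox [-30.4,-4.4,-28.9] .. [7.2,33.2,8.7]
B = sphere(r=8.9) → bbox [-8.9,-8.9,-8.9] .. [8.9,8.9,8.9]
lo = A.lo+B.lo = [-30.4-8.9, -4.4-8.9, -28.9-8.9] = [-39.300,-13.300,-37.800]
hi = A.hi+B.hi = [7.2+8.9, 33.2+8.9, 8.7+8.9] = [16.100,42.100,17.600]
diag = √(55.4²+55.4²+55.4²) = √9207.48 = 95.956


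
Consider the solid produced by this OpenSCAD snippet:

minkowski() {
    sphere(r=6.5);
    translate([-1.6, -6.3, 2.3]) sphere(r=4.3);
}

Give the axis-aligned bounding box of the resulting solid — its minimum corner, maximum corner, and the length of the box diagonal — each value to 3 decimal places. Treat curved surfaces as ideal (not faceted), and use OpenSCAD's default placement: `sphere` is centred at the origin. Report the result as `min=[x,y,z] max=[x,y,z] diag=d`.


min=[-12.400,-17.100,-8.500] max=[9.200,4.500,13.100] diag=37.412

A = translate([-1.6, -6.3, 2.3]) sphere(r=4.3) → bbox [-5.9,-10.6,-2] .. [2.7,-2,6.6]
B = sphere(r=6.5) → bbox [-6.5,-6.5,-6.5] .. [6.5,6.5,6.5]
lo = A.lo+B.lo = [-5.9-6.5, -10.6-6.5, -2-6.5] = [-12.400,-17.100,-8.500]
hi = A.hi+B.hi = [2.7+6.5, -2+6.5, 6.6+6.5] = [9.200,4.500,13.100]
diag = √(21.6²+21.6²+21.6²) = √1399.68 = 37.412


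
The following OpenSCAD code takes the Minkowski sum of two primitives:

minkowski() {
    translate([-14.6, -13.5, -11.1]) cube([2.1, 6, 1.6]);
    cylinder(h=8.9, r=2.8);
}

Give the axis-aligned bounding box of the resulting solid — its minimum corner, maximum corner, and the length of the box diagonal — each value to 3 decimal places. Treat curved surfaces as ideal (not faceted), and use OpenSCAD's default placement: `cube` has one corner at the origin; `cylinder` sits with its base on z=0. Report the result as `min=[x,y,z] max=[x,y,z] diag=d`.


A = translate([-14.6, -13.5, -11.1]) cube([2.1, 6, 1.6]) → bbox [-14.6,-13.5,-11.1] .. [-12.5,-7.5,-9.5]
B = cylinder(h=8.9, r=2.8) → bbox [-2.8,-2.8,0] .. [2.8,2.8,8.9]
lo = A.lo+B.lo = [-14.6-2.8, -13.5-2.8, -11.1+0] = [-17.400,-16.300,-11.100]
hi = A.hi+B.hi = [-12.5+2.8, -7.5+2.8, -9.5+8.9] = [-9.700,-4.700,-0.600]
diag = √(7.7²+11.6²+10.5²) = √304.1 = 17.438

min=[-17.400,-16.300,-11.100] max=[-9.700,-4.700,-0.600] diag=17.438


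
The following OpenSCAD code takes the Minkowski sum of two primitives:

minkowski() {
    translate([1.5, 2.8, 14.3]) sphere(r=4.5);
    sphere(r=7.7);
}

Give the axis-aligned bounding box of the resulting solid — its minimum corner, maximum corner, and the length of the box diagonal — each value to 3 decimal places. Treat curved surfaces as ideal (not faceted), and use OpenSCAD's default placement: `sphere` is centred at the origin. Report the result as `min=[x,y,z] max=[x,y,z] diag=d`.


min=[-10.700,-9.400,2.100] max=[13.700,15.000,26.500] diag=42.262

A = translate([1.5, 2.8, 14.3]) sphere(r=4.5) → bbox [-3,-1.7,9.8] .. [6,7.3,18.8]
B = sphere(r=7.7) → bbox [-7.7,-7.7,-7.7] .. [7.7,7.7,7.7]
lo = A.lo+B.lo = [-3-7.7, -1.7-7.7, 9.8-7.7] = [-10.700,-9.400,2.100]
hi = A.hi+B.hi = [6+7.7, 7.3+7.7, 18.8+7.7] = [13.700,15.000,26.500]
diag = √(24.4²+24.4²+24.4²) = √1786.08 = 42.262


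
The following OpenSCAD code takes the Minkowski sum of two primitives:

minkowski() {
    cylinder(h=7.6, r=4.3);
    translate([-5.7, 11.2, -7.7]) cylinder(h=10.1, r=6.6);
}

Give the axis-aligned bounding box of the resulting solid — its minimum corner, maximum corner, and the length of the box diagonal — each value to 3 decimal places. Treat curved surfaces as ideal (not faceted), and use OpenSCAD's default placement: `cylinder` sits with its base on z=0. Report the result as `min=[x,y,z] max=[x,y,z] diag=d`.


min=[-16.600,0.300,-7.700] max=[5.200,22.100,10.000] diag=35.550

A = translate([-5.7, 11.2, -7.7]) cylinder(h=10.1, r=6.6) → bbox [-12.3,4.6,-7.7] .. [0.9,17.8,2.4]
B = cylinder(h=7.6, r=4.3) → bbox [-4.3,-4.3,0] .. [4.3,4.3,7.6]
lo = A.lo+B.lo = [-12.3-4.3, 4.6-4.3, -7.7+0] = [-16.600,0.300,-7.700]
hi = A.hi+B.hi = [0.9+4.3, 17.8+4.3, 2.4+7.6] = [5.200,22.100,10.000]
diag = √(21.8²+21.8²+17.7²) = √1263.77 = 35.550


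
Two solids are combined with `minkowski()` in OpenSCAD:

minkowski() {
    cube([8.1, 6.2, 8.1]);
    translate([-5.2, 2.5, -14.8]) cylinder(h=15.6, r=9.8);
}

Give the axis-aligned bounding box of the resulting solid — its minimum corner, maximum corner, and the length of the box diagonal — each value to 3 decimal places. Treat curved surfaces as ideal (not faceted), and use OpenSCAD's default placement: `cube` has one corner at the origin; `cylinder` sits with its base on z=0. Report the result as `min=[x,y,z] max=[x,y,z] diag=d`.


A = translate([-5.2, 2.5, -14.8]) cylinder(h=15.6, r=9.8) → bbox [-15,-7.3,-14.8] .. [4.6,12.3,0.8]
B = cube([8.1, 6.2, 8.1]) → bbox [0,0,0] .. [8.1,6.2,8.1]
lo = A.lo+B.lo = [-15+0, -7.3+0, -14.8+0] = [-15.000,-7.300,-14.800]
hi = A.hi+B.hi = [4.6+8.1, 12.3+6.2, 0.8+8.1] = [12.700,18.500,8.900]
diag = √(27.7²+25.8²+23.7²) = √1994.62 = 44.661

min=[-15.000,-7.300,-14.800] max=[12.700,18.500,8.900] diag=44.661


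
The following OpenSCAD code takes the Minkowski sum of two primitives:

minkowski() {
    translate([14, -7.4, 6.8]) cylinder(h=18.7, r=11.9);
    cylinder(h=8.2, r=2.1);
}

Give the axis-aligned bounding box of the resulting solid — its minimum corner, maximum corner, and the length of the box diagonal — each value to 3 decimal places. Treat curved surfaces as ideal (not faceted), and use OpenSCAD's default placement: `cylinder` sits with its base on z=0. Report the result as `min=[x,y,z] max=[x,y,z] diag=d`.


min=[0.000,-21.400,6.800] max=[28.000,6.600,33.700] diag=47.871

A = translate([14, -7.4, 6.8]) cylinder(h=18.7, r=11.9) → bbox [2.1,-19.3,6.8] .. [25.9,4.5,25.5]
B = cylinder(h=8.2, r=2.1) → bbox [-2.1,-2.1,0] .. [2.1,2.1,8.2]
lo = A.lo+B.lo = [2.1-2.1, -19.3-2.1, 6.8+0] = [0.000,-21.400,6.800]
hi = A.hi+B.hi = [25.9+2.1, 4.5+2.1, 25.5+8.2] = [28.000,6.600,33.700]
diag = √(28²+28²+26.9²) = √2291.61 = 47.871


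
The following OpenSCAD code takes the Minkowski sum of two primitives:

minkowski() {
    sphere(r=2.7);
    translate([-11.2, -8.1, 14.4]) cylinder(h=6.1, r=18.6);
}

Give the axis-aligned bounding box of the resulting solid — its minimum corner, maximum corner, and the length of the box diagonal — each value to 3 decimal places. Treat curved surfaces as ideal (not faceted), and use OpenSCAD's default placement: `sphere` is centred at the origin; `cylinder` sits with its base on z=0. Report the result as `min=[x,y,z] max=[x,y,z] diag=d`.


A = translate([-11.2, -8.1, 14.4]) cylinder(h=6.1, r=18.6) → bbox [-29.8,-26.7,14.4] .. [7.4,10.5,20.5]
B = sphere(r=2.7) → bbox [-2.7,-2.7,-2.7] .. [2.7,2.7,2.7]
lo = A.lo+B.lo = [-29.8-2.7, -26.7-2.7, 14.4-2.7] = [-32.500,-29.400,11.700]
hi = A.hi+B.hi = [7.4+2.7, 10.5+2.7, 20.5+2.7] = [10.100,13.200,23.200]
diag = √(42.6²+42.6²+11.5²) = √3761.77 = 61.333

min=[-32.500,-29.400,11.700] max=[10.100,13.200,23.200] diag=61.333


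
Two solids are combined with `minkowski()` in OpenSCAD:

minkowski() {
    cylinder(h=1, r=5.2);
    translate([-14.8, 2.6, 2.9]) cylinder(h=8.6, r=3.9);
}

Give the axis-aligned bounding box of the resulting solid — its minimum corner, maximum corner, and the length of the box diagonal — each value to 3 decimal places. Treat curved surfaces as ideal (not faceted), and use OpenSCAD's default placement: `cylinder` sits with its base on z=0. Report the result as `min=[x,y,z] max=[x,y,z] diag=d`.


min=[-23.900,-6.500,2.900] max=[-5.700,11.700,12.500] diag=27.471

A = translate([-14.8, 2.6, 2.9]) cylinder(h=8.6, r=3.9) → bbox [-18.7,-1.3,2.9] .. [-10.9,6.5,11.5]
B = cylinder(h=1, r=5.2) → bbox [-5.2,-5.2,0] .. [5.2,5.2,1]
lo = A.lo+B.lo = [-18.7-5.2, -1.3-5.2, 2.9+0] = [-23.900,-6.500,2.900]
hi = A.hi+B.hi = [-10.9+5.2, 6.5+5.2, 11.5+1] = [-5.700,11.700,12.500]
diag = √(18.2²+18.2²+9.6²) = √754.64 = 27.471


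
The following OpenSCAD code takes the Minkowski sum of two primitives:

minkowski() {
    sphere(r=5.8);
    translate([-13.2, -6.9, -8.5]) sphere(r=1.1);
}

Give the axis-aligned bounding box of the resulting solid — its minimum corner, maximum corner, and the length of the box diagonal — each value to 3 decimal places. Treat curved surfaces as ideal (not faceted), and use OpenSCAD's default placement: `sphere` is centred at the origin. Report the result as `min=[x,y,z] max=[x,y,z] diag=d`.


min=[-20.100,-13.800,-15.400] max=[-6.300,0.000,-1.600] diag=23.902

A = translate([-13.2, -6.9, -8.5]) sphere(r=1.1) → bbox [-14.3,-8,-9.6] .. [-12.1,-5.8,-7.4]
B = sphere(r=5.8) → bbox [-5.8,-5.8,-5.8] .. [5.8,5.8,5.8]
lo = A.lo+B.lo = [-14.3-5.8, -8-5.8, -9.6-5.8] = [-20.100,-13.800,-15.400]
hi = A.hi+B.hi = [-12.1+5.8, -5.8+5.8, -7.4+5.8] = [-6.300,0.000,-1.600]
diag = √(13.8²+13.8²+13.8²) = √571.32 = 23.902


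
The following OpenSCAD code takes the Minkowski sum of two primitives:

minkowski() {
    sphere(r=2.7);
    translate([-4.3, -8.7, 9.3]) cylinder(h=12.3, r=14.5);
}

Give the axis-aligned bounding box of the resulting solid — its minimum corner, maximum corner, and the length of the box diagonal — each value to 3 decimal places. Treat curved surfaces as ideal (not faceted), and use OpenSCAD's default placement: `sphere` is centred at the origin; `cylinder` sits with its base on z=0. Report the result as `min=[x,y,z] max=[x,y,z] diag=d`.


min=[-21.500,-25.900,6.600] max=[12.900,8.500,24.300] diag=51.769

A = translate([-4.3, -8.7, 9.3]) cylinder(h=12.3, r=14.5) → bbox [-18.8,-23.2,9.3] .. [10.2,5.8,21.6]
B = sphere(r=2.7) → bbox [-2.7,-2.7,-2.7] .. [2.7,2.7,2.7]
lo = A.lo+B.lo = [-18.8-2.7, -23.2-2.7, 9.3-2.7] = [-21.500,-25.900,6.600]
hi = A.hi+B.hi = [10.2+2.7, 5.8+2.7, 21.6+2.7] = [12.900,8.500,24.300]
diag = √(34.4²+34.4²+17.7²) = √2680.01 = 51.769


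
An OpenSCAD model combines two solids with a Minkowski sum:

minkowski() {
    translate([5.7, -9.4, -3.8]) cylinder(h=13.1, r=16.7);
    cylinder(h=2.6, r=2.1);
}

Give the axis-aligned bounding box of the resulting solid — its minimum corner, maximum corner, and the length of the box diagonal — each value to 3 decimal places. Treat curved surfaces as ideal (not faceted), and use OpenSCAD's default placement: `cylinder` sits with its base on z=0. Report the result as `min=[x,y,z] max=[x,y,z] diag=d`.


A = translate([5.7, -9.4, -3.8]) cylinder(h=13.1, r=16.7) → bbox [-11,-26.1,-3.8] .. [22.4,7.3,9.3]
B = cylinder(h=2.6, r=2.1) → bbox [-2.1,-2.1,0] .. [2.1,2.1,2.6]
lo = A.lo+B.lo = [-11-2.1, -26.1-2.1, -3.8+0] = [-13.100,-28.200,-3.800]
hi = A.hi+B.hi = [22.4+2.1, 7.3+2.1, 9.3+2.6] = [24.500,9.400,11.900]
diag = √(37.6²+37.6²+15.7²) = √3074.01 = 55.444

min=[-13.100,-28.200,-3.800] max=[24.500,9.400,11.900] diag=55.444


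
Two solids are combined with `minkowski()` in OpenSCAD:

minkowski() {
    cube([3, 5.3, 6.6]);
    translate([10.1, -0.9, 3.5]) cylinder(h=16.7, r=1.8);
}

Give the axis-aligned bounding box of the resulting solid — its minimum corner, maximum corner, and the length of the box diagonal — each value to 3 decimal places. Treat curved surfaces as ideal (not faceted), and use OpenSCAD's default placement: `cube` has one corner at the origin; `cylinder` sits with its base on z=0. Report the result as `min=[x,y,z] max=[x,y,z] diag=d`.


min=[8.300,-2.700,3.500] max=[14.900,6.200,26.800] diag=25.800

A = translate([10.1, -0.9, 3.5]) cylinder(h=16.7, r=1.8) → bbox [8.3,-2.7,3.5] .. [11.9,0.9,20.2]
B = cube([3, 5.3, 6.6]) → bbox [0,0,0] .. [3,5.3,6.6]
lo = A.lo+B.lo = [8.3+0, -2.7+0, 3.5+0] = [8.300,-2.700,3.500]
hi = A.hi+B.hi = [11.9+3, 0.9+5.3, 20.2+6.6] = [14.900,6.200,26.800]
diag = √(6.6²+8.9²+23.3²) = √665.66 = 25.800


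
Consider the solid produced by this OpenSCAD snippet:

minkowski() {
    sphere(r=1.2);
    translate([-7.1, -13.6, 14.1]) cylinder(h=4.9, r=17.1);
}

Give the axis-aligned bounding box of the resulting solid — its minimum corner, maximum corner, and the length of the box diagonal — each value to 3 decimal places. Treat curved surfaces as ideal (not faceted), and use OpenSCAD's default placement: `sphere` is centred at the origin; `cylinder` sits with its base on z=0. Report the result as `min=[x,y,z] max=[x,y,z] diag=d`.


A = translate([-7.1, -13.6, 14.1]) cylinder(h=4.9, r=17.1) → bbox [-24.2,-30.7,14.1] .. [10,3.5,19]
B = sphere(r=1.2) → bbox [-1.2,-1.2,-1.2] .. [1.2,1.2,1.2]
lo = A.lo+B.lo = [-24.2-1.2, -30.7-1.2, 14.1-1.2] = [-25.400,-31.900,12.900]
hi = A.hi+B.hi = [10+1.2, 3.5+1.2, 19+1.2] = [11.200,4.700,20.200]
diag = √(36.6²+36.6²+7.3²) = √2732.41 = 52.272

min=[-25.400,-31.900,12.900] max=[11.200,4.700,20.200] diag=52.272


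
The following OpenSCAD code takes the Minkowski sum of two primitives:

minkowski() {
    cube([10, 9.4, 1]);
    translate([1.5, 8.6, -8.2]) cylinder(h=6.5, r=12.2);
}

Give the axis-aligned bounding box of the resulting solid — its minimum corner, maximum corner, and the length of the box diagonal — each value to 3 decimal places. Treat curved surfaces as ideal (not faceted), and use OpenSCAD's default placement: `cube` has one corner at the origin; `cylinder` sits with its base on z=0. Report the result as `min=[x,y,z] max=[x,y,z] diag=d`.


A = translate([1.5, 8.6, -8.2]) cylinder(h=6.5, r=12.2) → bbox [-10.7,-3.6,-8.2] .. [13.7,20.8,-1.7]
B = cube([10, 9.4, 1]) → bbox [0,0,0] .. [10,9.4,1]
lo = A.lo+B.lo = [-10.7+0, -3.6+0, -8.2+0] = [-10.700,-3.600,-8.200]
hi = A.hi+B.hi = [13.7+10, 20.8+9.4, -1.7+1] = [23.700,30.200,-0.700]
diag = √(34.4²+33.8²+7.5²) = √2382.05 = 48.806

min=[-10.700,-3.600,-8.200] max=[23.700,30.200,-0.700] diag=48.806


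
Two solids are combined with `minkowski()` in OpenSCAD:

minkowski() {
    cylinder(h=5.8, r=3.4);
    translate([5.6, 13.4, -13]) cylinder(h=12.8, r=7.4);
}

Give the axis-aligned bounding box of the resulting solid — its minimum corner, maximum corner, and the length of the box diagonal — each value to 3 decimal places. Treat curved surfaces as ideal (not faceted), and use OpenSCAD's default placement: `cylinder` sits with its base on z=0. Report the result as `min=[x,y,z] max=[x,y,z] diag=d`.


A = translate([5.6, 13.4, -13]) cylinder(h=12.8, r=7.4) → bbox [-1.8,6,-13] .. [13,20.8,-0.2]
B = cylinder(h=5.8, r=3.4) → bbox [-3.4,-3.4,0] .. [3.4,3.4,5.8]
lo = A.lo+B.lo = [-1.8-3.4, 6-3.4, -13+0] = [-5.200,2.600,-13.000]
hi = A.hi+B.hi = [13+3.4, 20.8+3.4, -0.2+5.8] = [16.400,24.200,5.600]
diag = √(21.6²+21.6²+18.6²) = √1279.08 = 35.764

min=[-5.200,2.600,-13.000] max=[16.400,24.200,5.600] diag=35.764


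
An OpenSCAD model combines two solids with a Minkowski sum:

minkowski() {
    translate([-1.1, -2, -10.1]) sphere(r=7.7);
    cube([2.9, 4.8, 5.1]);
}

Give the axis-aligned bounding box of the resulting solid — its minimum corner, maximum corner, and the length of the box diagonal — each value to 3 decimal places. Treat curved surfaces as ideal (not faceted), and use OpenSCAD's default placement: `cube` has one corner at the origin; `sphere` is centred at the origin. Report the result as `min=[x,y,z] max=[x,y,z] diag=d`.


A = translate([-1.1, -2, -10.1]) sphere(r=7.7) → bbox [-8.8,-9.7,-17.8] .. [6.6,5.7,-2.4]
B = cube([2.9, 4.8, 5.1]) → bbox [0,0,0] .. [2.9,4.8,5.1]
lo = A.lo+B.lo = [-8.8+0, -9.7+0, -17.8+0] = [-8.800,-9.700,-17.800]
hi = A.hi+B.hi = [6.6+2.9, 5.7+4.8, -2.4+5.1] = [9.500,10.500,2.700]
diag = √(18.3²+20.2²+20.5²) = √1163.18 = 34.105

min=[-8.800,-9.700,-17.800] max=[9.500,10.500,2.700] diag=34.105
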